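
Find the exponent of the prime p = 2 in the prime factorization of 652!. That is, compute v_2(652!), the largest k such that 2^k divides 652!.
v_2(652!) = 648

Legendre's formula: v_p(n!) = Σ_{k ≥ 1} ⌊n / p^k⌋. For p = 2, n = 652, the terms are:
  ⌊652/2^1⌋ = ⌊652/2⌋ = 326
  ⌊652/2^2⌋ = ⌊652/4⌋ = 163
  ⌊652/2^3⌋ = ⌊652/8⌋ = 81
  ⌊652/2^4⌋ = ⌊652/16⌋ = 40
  ⌊652/2^5⌋ = ⌊652/32⌋ = 20
  ⌊652/2^6⌋ = ⌊652/64⌋ = 10
  ⌊652/2^7⌋ = ⌊652/128⌋ = 5
  ⌊652/2^8⌋ = ⌊652/256⌋ = 2
  ⌊652/2^9⌋ = ⌊652/512⌋ = 1
(the next term ⌊652/2^10⌋ = 0, terminating the sum). Summing: v_2(652!) = 326 + 163 + 81 + 40 + 20 + 10 + 5 + 2 + 1 = 648.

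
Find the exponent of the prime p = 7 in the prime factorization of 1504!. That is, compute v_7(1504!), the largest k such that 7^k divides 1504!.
v_7(1504!) = 248

Legendre's formula: v_p(n!) = Σ_{k ≥ 1} ⌊n / p^k⌋. For p = 7, n = 1504, the terms are:
  ⌊1504/7^1⌋ = ⌊1504/7⌋ = 214
  ⌊1504/7^2⌋ = ⌊1504/49⌋ = 30
  ⌊1504/7^3⌋ = ⌊1504/343⌋ = 4
(the next term ⌊1504/7^4⌋ = 0, terminating the sum). Summing: v_7(1504!) = 214 + 30 + 4 = 248.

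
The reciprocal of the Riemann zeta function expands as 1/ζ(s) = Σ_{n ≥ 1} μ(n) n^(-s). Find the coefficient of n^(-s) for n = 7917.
μ(7917) = 1

Factor n = 7917 = 3 · 7 · 13 · 29. μ(n) = 0 if any exponent ≥ 2 (not squarefree); otherwise μ(n) = (−1)^{ω(n)} where ω(n) is the number of distinct prime factors. Applying: μ(7917) = 1.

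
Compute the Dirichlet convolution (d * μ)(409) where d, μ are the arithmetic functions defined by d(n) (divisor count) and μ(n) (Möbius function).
(d * μ)(409) = 1

Divisors of 409: [1, 409]. For each d | 409:
  d = 1: d(1) · μ(409/1) = 1 · -1 = -1
  d = 409: d(409) · μ(409/409) = 2 · 1 = 2
Summing: (d * μ)(409) = -1 + 2 = 1.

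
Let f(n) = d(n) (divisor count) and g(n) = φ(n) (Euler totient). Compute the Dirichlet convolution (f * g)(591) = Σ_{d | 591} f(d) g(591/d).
(d * φ)(591) = 792

Divisors of 591: [1, 3, 197, 591]. For each d | 591:
  d = 1: d(1) · φ(591/1) = 1 · 392 = 392
  d = 3: d(3) · φ(591/3) = 2 · 196 = 392
  d = 197: d(197) · φ(591/197) = 2 · 2 = 4
  d = 591: d(591) · φ(591/591) = 4 · 1 = 4
Summing: (d * φ)(591) = 392 + 392 + 4 + 4 = 792.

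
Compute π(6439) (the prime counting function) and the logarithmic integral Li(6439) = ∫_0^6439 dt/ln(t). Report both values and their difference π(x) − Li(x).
π(6439) = 836;  Li(6439) ≈ 850.67;  π(x) − Li(x) ≈ -14.67.

Direct count of primes ≤ 6439 gives π(6439) = 836. Numerical evaluation of the logarithmic integral gives Li(6439) ≈ 850.67. The difference π(x) − Li(x) ≈ -14.67 is typically negative for small/moderate x (Li(x) overestimates), though Littlewood's theorem shows this sign changes infinitely often.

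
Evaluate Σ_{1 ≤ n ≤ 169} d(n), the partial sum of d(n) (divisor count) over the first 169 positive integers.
Σ_{n ≤ 169} d(n) = 897

Compute d(n) for each 1 ≤ n ≤ 169: d(1) = 1, d(2) = 2, d(3) = 2, d(4) = 3, d(5) = 2, d(6) = 4, d(7) = 2, d(8) = 4, d(9) = 3, d(10) = 4, d(11) = 2, d(12) = 6, d(13) = 2, d(14) = 4, d(15) = 4, d(16) = 5, d(17) = 2, d(18) = 6, d(19) = 2, d(20) = 6, d(21) = 4, d(22) = 4, d(23) = 2, d(24) = 8, d(25) = 3, d(26) = 4, d(27) = 4, d(28) = 6, d(29) = 2, d(30) = 8, d(31) = 2, d(32) = 6, d(33) = 4, d(34) = 4, d(35) = 4, d(36) = 9, d(37) = 2, d(38) = 4, d(39) = 4, d(40) = 8, d(41) = 2, d(42) = 8, d(43) = 2, d(44) = 6, d(45) = 6, d(46) = 4, d(47) = 2, d(48) = 10, d(49) = 3, d(50) = 6, d(51) = 4, d(52) = 6, d(53) = 2, d(54) = 8, d(55) = 4, d(56) = 8, d(57) = 4, d(58) = 4, d(59) = 2, d(60) = 12, d(61) = 2, d(62) = 4, d(63) = 6, d(64) = 7, d(65) = 4, d(66) = 8, d(67) = 2, d(68) = 6, d(69) = 4, d(70) = 8, d(71) = 2, d(72) = 12, d(73) = 2, d(74) = 4, d(75) = 6, d(76) = 6, d(77) = 4, d(78) = 8, d(79) = 2, d(80) = 10, d(81) = 5, d(82) = 4, d(83) = 2, d(84) = 12, d(85) = 4, d(86) = 4, d(87) = 4, d(88) = 8, d(89) = 2, d(90) = 12, d(91) = 4, d(92) = 6, d(93) = 4, d(94) = 4, d(95) = 4, d(96) = 12, d(97) = 2, d(98) = 6, d(99) = 6, d(100) = 9, d(101) = 2, d(102) = 8, d(103) = 2, d(104) = 8, d(105) = 8, d(106) = 4, d(107) = 2, d(108) = 12, d(109) = 2, d(110) = 8, d(111) = 4, d(112) = 10, d(113) = 2, d(114) = 8, d(115) = 4, d(116) = 6, d(117) = 6, d(118) = 4, d(119) = 4, d(120) = 16, d(121) = 3, d(122) = 4, d(123) = 4, d(124) = 6, d(125) = 4, d(126) = 12, d(127) = 2, d(128) = 8, d(129) = 4, d(130) = 8, d(131) = 2, d(132) = 12, d(133) = 4, d(134) = 4, d(135) = 8, d(136) = 8, d(137) = 2, d(138) = 8, d(139) = 2, d(140) = 12, d(141) = 4, d(142) = 4, d(143) = 4, d(144) = 15, d(145) = 4, d(146) = 4, d(147) = 6, d(148) = 6, d(149) = 2, d(150) = 12, d(151) = 2, d(152) = 8, d(153) = 6, d(154) = 8, d(155) = 4, d(156) = 12, d(157) = 2, d(158) = 4, d(159) = 4, d(160) = 12, d(161) = 4, d(162) = 10, d(163) = 2, d(164) = 6, d(165) = 8, d(166) = 4, d(167) = 2, d(168) = 16, d(169) = 3. Summing all 169 values: 897. (Dirichlet's divisor formula: Σ_{n ≤ x} d(n) = x ln(x) + (2γ − 1) x + O(√x). For x = 169, the asymptotic estimate is ≈ 893.05.)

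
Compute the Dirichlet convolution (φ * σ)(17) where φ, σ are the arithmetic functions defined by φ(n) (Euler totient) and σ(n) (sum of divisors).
(φ * σ)(17) = 34

Divisors of 17: [1, 17]. For each d | 17:
  d = 1: φ(1) · σ(17/1) = 1 · 18 = 18
  d = 17: φ(17) · σ(17/17) = 16 · 1 = 16
Summing: (φ * σ)(17) = 18 + 16 = 34.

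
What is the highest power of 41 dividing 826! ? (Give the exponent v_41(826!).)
v_41(826!) = 20

Legendre's formula: v_p(n!) = Σ_{k ≥ 1} ⌊n / p^k⌋. For p = 41, n = 826, the terms are:
  ⌊826/41^1⌋ = ⌊826/41⌋ = 20
(the next term ⌊826/41^2⌋ = 0, terminating the sum). Summing: v_41(826!) = 20 = 20.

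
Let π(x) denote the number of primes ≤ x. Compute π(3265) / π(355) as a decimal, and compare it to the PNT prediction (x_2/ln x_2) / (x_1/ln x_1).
π(3265)/π(355) = 461/71 ≈ 6.4930;  PNT prediction ≈ 6.6749.

π(355) = 71 and π(3265) = 461, so π(3265)/π(355) ≈ 6.4930. The PNT-predicted ratio is (3265/ln(3265)) / (355/ln(355)) ≈ 6.6749. The two agree to within a few percent, as expected.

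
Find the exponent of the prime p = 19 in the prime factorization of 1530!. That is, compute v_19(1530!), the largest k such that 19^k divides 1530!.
v_19(1530!) = 84

Legendre's formula: v_p(n!) = Σ_{k ≥ 1} ⌊n / p^k⌋. For p = 19, n = 1530, the terms are:
  ⌊1530/19^1⌋ = ⌊1530/19⌋ = 80
  ⌊1530/19^2⌋ = ⌊1530/361⌋ = 4
(the next term ⌊1530/19^3⌋ = 0, terminating the sum). Summing: v_19(1530!) = 80 + 4 = 84.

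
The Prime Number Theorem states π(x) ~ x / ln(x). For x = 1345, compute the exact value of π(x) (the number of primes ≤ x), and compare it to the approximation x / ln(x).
π(1345) = 217;  x/ln(x) ≈ 186.70;  relative error ≈ 13.96%.

Directly count primes up to 1345: π(1345) = 217. The PNT approximation gives 1345/ln(1345) ≈ 1345/7.20415 ≈ 186.70. Relative error (π(x) − x/ln(x)) / π(x) ≈ 13.96%; the approximation is known to undercount slightly (Li(x) is a better estimate).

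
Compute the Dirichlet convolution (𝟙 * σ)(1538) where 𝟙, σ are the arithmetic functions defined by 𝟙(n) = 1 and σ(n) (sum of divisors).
(𝟙 * σ)(1538) = 3084

Divisors of 1538: [1, 2, 769, 1538]. For each d | 1538:
  d = 1: 𝟙(1) · σ(1538/1) = 1 · 2310 = 2310
  d = 2: 𝟙(2) · σ(1538/2) = 1 · 770 = 770
  d = 769: 𝟙(769) · σ(1538/769) = 1 · 3 = 3
  d = 1538: 𝟙(1538) · σ(1538/1538) = 1 · 1 = 1
Summing: (𝟙 * σ)(1538) = 2310 + 770 + 3 + 1 = 3084.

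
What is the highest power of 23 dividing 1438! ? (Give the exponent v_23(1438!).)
v_23(1438!) = 64

Legendre's formula: v_p(n!) = Σ_{k ≥ 1} ⌊n / p^k⌋. For p = 23, n = 1438, the terms are:
  ⌊1438/23^1⌋ = ⌊1438/23⌋ = 62
  ⌊1438/23^2⌋ = ⌊1438/529⌋ = 2
(the next term ⌊1438/23^3⌋ = 0, terminating the sum). Summing: v_23(1438!) = 62 + 2 = 64.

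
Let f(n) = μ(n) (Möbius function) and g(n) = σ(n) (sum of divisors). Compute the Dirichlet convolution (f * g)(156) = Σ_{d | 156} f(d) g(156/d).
(μ * σ)(156) = 156

Divisors of 156: [1, 2, 3, 4, 6, 12, 13, 26, 39, 52, 78, 156]. For each d | 156:
  d = 1: μ(1) · σ(156/1) = 1 · 392 = 392
  d = 2: μ(2) · σ(156/2) = -1 · 168 = -168
  d = 3: μ(3) · σ(156/3) = -1 · 98 = -98
  d = 4: μ(4) · σ(156/4) = 0 · 56 = 0
  d = 6: μ(6) · σ(156/6) = 1 · 42 = 42
  d = 12: μ(12) · σ(156/12) = 0 · 14 = 0
  d = 13: μ(13) · σ(156/13) = -1 · 28 = -28
  d = 26: μ(26) · σ(156/26) = 1 · 12 = 12
  d = 39: μ(39) · σ(156/39) = 1 · 7 = 7
  d = 52: μ(52) · σ(156/52) = 0 · 4 = 0
  d = 78: μ(78) · σ(156/78) = -1 · 3 = -3
  d = 156: μ(156) · σ(156/156) = 0 · 1 = 0
Summing: (μ * σ)(156) = 392 + -168 + -98 + 0 + 42 + 0 + -28 + 12 + 7 + 0 + -3 + 0 = 156.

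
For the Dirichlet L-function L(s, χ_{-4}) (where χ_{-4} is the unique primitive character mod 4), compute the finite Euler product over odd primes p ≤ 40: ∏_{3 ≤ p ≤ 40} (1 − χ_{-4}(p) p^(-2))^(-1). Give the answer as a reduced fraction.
∏ = 136633422149134339/149104402366464000

The odd primes p ≤ 40 are [3, 5, 7, 11, 13, 17, 19, 23, 29, 31, 37]. For each, χ(p) = 1 if p ≡ 1 mod 4, χ(p) = −1 if p ≡ 3 mod 4. Taking (1 − χ(p)/p^2)^(-1) = p^2/(p^2 − χ(p)): (1 − (-1)/3^2)^(-1) · (1 − (1)/5^2)^(-1) · (1 − (-1)/7^2)^(-1) · (1 − (-1)/11^2)^(-1) · (1 − (1)/13^2)^(-1) · (1 − (1)/17^2)^(-1) · (1 − (-1)/19^2)^(-1) · (1 − (-1)/23^2)^(-1) · (1 − (1)/29^2)^(-1) · (1 − (-1)/31^2)^(-1) · (1 − (1)/37^2)^(-1) = 136633422149134339/149104402366464000.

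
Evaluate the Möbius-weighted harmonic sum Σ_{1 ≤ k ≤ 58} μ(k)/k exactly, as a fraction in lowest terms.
Σ μ(k)/k = 540928002430567981/16294579238595022365

Values of μ(k) for 1 ≤ k ≤ 58: μ(1) = 1, μ(2) = -1, μ(3) = -1, μ(5) = -1, μ(6) = 1, μ(7) = -1, μ(10) = 1, μ(11) = -1, μ(13) = -1, μ(14) = 1, μ(15) = 1, μ(17) = -1, μ(19) = -1, μ(21) = 1, μ(22) = 1, μ(23) = -1, μ(26) = 1, μ(29) = -1, μ(30) = -1, μ(31) = -1, μ(33) = 1, μ(34) = 1, μ(35) = 1, μ(37) = -1, μ(38) = 1, μ(39) = 1, μ(41) = -1, μ(42) = -1, μ(43) = -1, μ(46) = 1, μ(47) = -1, μ(51) = 1, μ(53) = -1, μ(55) = 1, μ(57) = 1, μ(58) = 1, with μ = 0 on non-squarefree integers. Summing μ(k)/k for k where μ(k) ≠ 0 gives 540928002430567981/16294579238595022365 ≈ 0.0332. (PNT ⟺ this sum → 0 as n → ∞.)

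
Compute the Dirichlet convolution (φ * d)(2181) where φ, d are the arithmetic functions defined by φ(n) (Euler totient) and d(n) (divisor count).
(φ * d)(2181) = 2912

Divisors of 2181: [1, 3, 727, 2181]. For each d | 2181:
  d = 1: φ(1) · d(2181/1) = 1 · 4 = 4
  d = 3: φ(3) · d(2181/3) = 2 · 2 = 4
  d = 727: φ(727) · d(2181/727) = 726 · 2 = 1452
  d = 2181: φ(2181) · d(2181/2181) = 1452 · 1 = 1452
Summing: (φ * d)(2181) = 4 + 4 + 1452 + 1452 = 2912.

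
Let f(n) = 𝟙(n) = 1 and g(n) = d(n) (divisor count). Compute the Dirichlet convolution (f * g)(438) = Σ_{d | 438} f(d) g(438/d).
(𝟙 * d)(438) = 27

Divisors of 438: [1, 2, 3, 6, 73, 146, 219, 438]. For each d | 438:
  d = 1: 𝟙(1) · d(438/1) = 1 · 8 = 8
  d = 2: 𝟙(2) · d(438/2) = 1 · 4 = 4
  d = 3: 𝟙(3) · d(438/3) = 1 · 4 = 4
  d = 6: 𝟙(6) · d(438/6) = 1 · 2 = 2
  d = 73: 𝟙(73) · d(438/73) = 1 · 4 = 4
  d = 146: 𝟙(146) · d(438/146) = 1 · 2 = 2
  d = 219: 𝟙(219) · d(438/219) = 1 · 2 = 2
  d = 438: 𝟙(438) · d(438/438) = 1 · 1 = 1
Summing: (𝟙 * d)(438) = 8 + 4 + 4 + 2 + 4 + 2 + 2 + 1 = 27.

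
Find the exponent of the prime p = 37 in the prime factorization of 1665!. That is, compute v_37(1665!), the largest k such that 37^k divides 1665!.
v_37(1665!) = 46

Legendre's formula: v_p(n!) = Σ_{k ≥ 1} ⌊n / p^k⌋. For p = 37, n = 1665, the terms are:
  ⌊1665/37^1⌋ = ⌊1665/37⌋ = 45
  ⌊1665/37^2⌋ = ⌊1665/1369⌋ = 1
(the next term ⌊1665/37^3⌋ = 0, terminating the sum). Summing: v_37(1665!) = 45 + 1 = 46.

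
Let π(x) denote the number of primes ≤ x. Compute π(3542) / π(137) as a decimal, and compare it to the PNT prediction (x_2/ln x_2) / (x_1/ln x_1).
π(3542)/π(137) = 496/33 ≈ 15.0303;  PNT prediction ≈ 15.5646.

π(137) = 33 and π(3542) = 496, so π(3542)/π(137) ≈ 15.0303. The PNT-predicted ratio is (3542/ln(3542)) / (137/ln(137)) ≈ 15.5646. The two agree to within a few percent, as expected.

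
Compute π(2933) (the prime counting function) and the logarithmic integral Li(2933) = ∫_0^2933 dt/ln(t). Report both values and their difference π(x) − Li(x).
π(2933) = 423;  Li(2933) ≈ 434.38;  π(x) − Li(x) ≈ -11.38.

Direct count of primes ≤ 2933 gives π(2933) = 423. Numerical evaluation of the logarithmic integral gives Li(2933) ≈ 434.38. The difference π(x) − Li(x) ≈ -11.38 is typically negative for small/moderate x (Li(x) overestimates), though Littlewood's theorem shows this sign changes infinitely often.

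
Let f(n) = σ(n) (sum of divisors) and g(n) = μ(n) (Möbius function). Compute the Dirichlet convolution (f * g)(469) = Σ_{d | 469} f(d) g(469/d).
(σ * μ)(469) = 469

Divisors of 469: [1, 7, 67, 469]. For each d | 469:
  d = 1: σ(1) · μ(469/1) = 1 · 1 = 1
  d = 7: σ(7) · μ(469/7) = 8 · -1 = -8
  d = 67: σ(67) · μ(469/67) = 68 · -1 = -68
  d = 469: σ(469) · μ(469/469) = 544 · 1 = 544
Summing: (σ * μ)(469) = 1 + -8 + -68 + 544 = 469.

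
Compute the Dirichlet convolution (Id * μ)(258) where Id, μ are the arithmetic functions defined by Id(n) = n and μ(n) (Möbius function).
(Id * μ)(258) = 84

Divisors of 258: [1, 2, 3, 6, 43, 86, 129, 258]. For each d | 258:
  d = 1: Id(1) · μ(258/1) = 1 · -1 = -1
  d = 2: Id(2) · μ(258/2) = 2 · 1 = 2
  d = 3: Id(3) · μ(258/3) = 3 · 1 = 3
  d = 6: Id(6) · μ(258/6) = 6 · -1 = -6
  d = 43: Id(43) · μ(258/43) = 43 · 1 = 43
  d = 86: Id(86) · μ(258/86) = 86 · -1 = -86
  d = 129: Id(129) · μ(258/129) = 129 · -1 = -129
  d = 258: Id(258) · μ(258/258) = 258 · 1 = 258
Summing: (Id * μ)(258) = -1 + 2 + 3 + -6 + 43 + -86 + -129 + 258 = 84.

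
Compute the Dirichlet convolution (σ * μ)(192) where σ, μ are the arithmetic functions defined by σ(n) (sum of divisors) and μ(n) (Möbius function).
(σ * μ)(192) = 192

Divisors of 192: [1, 2, 3, 4, 6, 8, 12, 16, 24, 32, 48, 64, 96, 192]. For each d | 192:
  d = 1: σ(1) · μ(192/1) = 1 · 0 = 0
  d = 2: σ(2) · μ(192/2) = 3 · 0 = 0
  d = 3: σ(3) · μ(192/3) = 4 · 0 = 0
  d = 4: σ(4) · μ(192/4) = 7 · 0 = 0
  d = 6: σ(6) · μ(192/6) = 12 · 0 = 0
  d = 8: σ(8) · μ(192/8) = 15 · 0 = 0
  d = 12: σ(12) · μ(192/12) = 28 · 0 = 0
  d = 16: σ(16) · μ(192/16) = 31 · 0 = 0
  d = 24: σ(24) · μ(192/24) = 60 · 0 = 0
  d = 32: σ(32) · μ(192/32) = 63 · 1 = 63
  d = 48: σ(48) · μ(192/48) = 124 · 0 = 0
  d = 64: σ(64) · μ(192/64) = 127 · -1 = -127
  d = 96: σ(96) · μ(192/96) = 252 · -1 = -252
  d = 192: σ(192) · μ(192/192) = 508 · 1 = 508
Summing: (σ * μ)(192) = 0 + 0 + 0 + 0 + 0 + 0 + 0 + 0 + 0 + 63 + 0 + -127 + -252 + 508 = 192.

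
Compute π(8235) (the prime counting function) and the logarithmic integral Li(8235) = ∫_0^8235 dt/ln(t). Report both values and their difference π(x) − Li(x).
π(8235) = 1033;  Li(8235) ≈ 1052.52;  π(x) − Li(x) ≈ -19.52.

Direct count of primes ≤ 8235 gives π(8235) = 1033. Numerical evaluation of the logarithmic integral gives Li(8235) ≈ 1052.52. The difference π(x) − Li(x) ≈ -19.52 is typically negative for small/moderate x (Li(x) overestimates), though Littlewood's theorem shows this sign changes infinitely often.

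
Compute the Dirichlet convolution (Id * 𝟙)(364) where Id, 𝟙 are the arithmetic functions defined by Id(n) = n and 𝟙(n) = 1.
(Id * 𝟙)(364) = 784

Divisors of 364: [1, 2, 4, 7, 13, 14, 26, 28, 52, 91, 182, 364]. For each d | 364:
  d = 1: Id(1) · 𝟙(364/1) = 1 · 1 = 1
  d = 2: Id(2) · 𝟙(364/2) = 2 · 1 = 2
  d = 4: Id(4) · 𝟙(364/4) = 4 · 1 = 4
  d = 7: Id(7) · 𝟙(364/7) = 7 · 1 = 7
  d = 13: Id(13) · 𝟙(364/13) = 13 · 1 = 13
  d = 14: Id(14) · 𝟙(364/14) = 14 · 1 = 14
  d = 26: Id(26) · 𝟙(364/26) = 26 · 1 = 26
  d = 28: Id(28) · 𝟙(364/28) = 28 · 1 = 28
  d = 52: Id(52) · 𝟙(364/52) = 52 · 1 = 52
  d = 91: Id(91) · 𝟙(364/91) = 91 · 1 = 91
  d = 182: Id(182) · 𝟙(364/182) = 182 · 1 = 182
  d = 364: Id(364) · 𝟙(364/364) = 364 · 1 = 364
Summing: (Id * 𝟙)(364) = 1 + 2 + 4 + 7 + 13 + 14 + 26 + 28 + 52 + 91 + 182 + 364 = 784.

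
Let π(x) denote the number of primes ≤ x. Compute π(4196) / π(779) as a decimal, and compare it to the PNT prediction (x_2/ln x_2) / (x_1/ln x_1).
π(4196)/π(779) = 574/137 ≈ 4.1898;  PNT prediction ≈ 4.2991.

π(779) = 137 and π(4196) = 574, so π(4196)/π(779) ≈ 4.1898. The PNT-predicted ratio is (4196/ln(4196)) / (779/ln(779)) ≈ 4.2991. The two agree to within a few percent, as expected.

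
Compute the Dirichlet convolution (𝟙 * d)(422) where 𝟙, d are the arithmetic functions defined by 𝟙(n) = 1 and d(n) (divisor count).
(𝟙 * d)(422) = 9

Divisors of 422: [1, 2, 211, 422]. For each d | 422:
  d = 1: 𝟙(1) · d(422/1) = 1 · 4 = 4
  d = 2: 𝟙(2) · d(422/2) = 1 · 2 = 2
  d = 211: 𝟙(211) · d(422/211) = 1 · 2 = 2
  d = 422: 𝟙(422) · d(422/422) = 1 · 1 = 1
Summing: (𝟙 * d)(422) = 4 + 2 + 2 + 1 = 9.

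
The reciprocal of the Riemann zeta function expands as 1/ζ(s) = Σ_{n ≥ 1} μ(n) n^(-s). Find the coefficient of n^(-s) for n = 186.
μ(186) = -1

Factor n = 186 = 2 · 3 · 31. μ(n) = 0 if any exponent ≥ 2 (not squarefree); otherwise μ(n) = (−1)^{ω(n)} where ω(n) is the number of distinct prime factors. Applying: μ(186) = -1.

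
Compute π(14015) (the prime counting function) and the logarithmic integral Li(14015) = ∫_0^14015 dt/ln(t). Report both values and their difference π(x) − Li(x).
π(14015) = 1654;  Li(14015) ≈ 1673.83;  π(x) − Li(x) ≈ -19.83.

Direct count of primes ≤ 14015 gives π(14015) = 1654. Numerical evaluation of the logarithmic integral gives Li(14015) ≈ 1673.83. The difference π(x) − Li(x) ≈ -19.83 is typically negative for small/moderate x (Li(x) overestimates), though Littlewood's theorem shows this sign changes infinitely often.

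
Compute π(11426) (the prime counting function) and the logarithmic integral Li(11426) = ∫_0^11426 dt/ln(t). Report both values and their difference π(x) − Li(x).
π(11426) = 1378;  Li(11426) ≈ 1399.83;  π(x) − Li(x) ≈ -21.83.

Direct count of primes ≤ 11426 gives π(11426) = 1378. Numerical evaluation of the logarithmic integral gives Li(11426) ≈ 1399.83. The difference π(x) − Li(x) ≈ -21.83 is typically negative for small/moderate x (Li(x) overestimates), though Littlewood's theorem shows this sign changes infinitely often.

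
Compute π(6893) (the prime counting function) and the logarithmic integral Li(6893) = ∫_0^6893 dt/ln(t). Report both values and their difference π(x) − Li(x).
π(6893) = 886;  Li(6893) ≈ 902.23;  π(x) − Li(x) ≈ -16.23.

Direct count of primes ≤ 6893 gives π(6893) = 886. Numerical evaluation of the logarithmic integral gives Li(6893) ≈ 902.23. The difference π(x) − Li(x) ≈ -16.23 is typically negative for small/moderate x (Li(x) overestimates), though Littlewood's theorem shows this sign changes infinitely often.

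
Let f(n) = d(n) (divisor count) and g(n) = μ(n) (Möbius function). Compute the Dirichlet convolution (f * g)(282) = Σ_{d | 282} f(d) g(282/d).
(d * μ)(282) = 1

Divisors of 282: [1, 2, 3, 6, 47, 94, 141, 282]. For each d | 282:
  d = 1: d(1) · μ(282/1) = 1 · -1 = -1
  d = 2: d(2) · μ(282/2) = 2 · 1 = 2
  d = 3: d(3) · μ(282/3) = 2 · 1 = 2
  d = 6: d(6) · μ(282/6) = 4 · -1 = -4
  d = 47: d(47) · μ(282/47) = 2 · 1 = 2
  d = 94: d(94) · μ(282/94) = 4 · -1 = -4
  d = 141: d(141) · μ(282/141) = 4 · -1 = -4
  d = 282: d(282) · μ(282/282) = 8 · 1 = 8
Summing: (d * μ)(282) = -1 + 2 + 2 + -4 + 2 + -4 + -4 + 8 = 1.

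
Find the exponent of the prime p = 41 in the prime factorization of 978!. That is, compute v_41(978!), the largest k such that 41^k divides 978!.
v_41(978!) = 23

Legendre's formula: v_p(n!) = Σ_{k ≥ 1} ⌊n / p^k⌋. For p = 41, n = 978, the terms are:
  ⌊978/41^1⌋ = ⌊978/41⌋ = 23
(the next term ⌊978/41^2⌋ = 0, terminating the sum). Summing: v_41(978!) = 23 = 23.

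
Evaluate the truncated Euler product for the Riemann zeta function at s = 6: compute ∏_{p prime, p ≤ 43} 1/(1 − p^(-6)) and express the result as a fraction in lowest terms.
∏ = 58415599349237689613444204788995855063746535337692192433390985/57419764821752678419559868369284941010851064169028064391462912

The primes p ≤ 43 are [2, 3, 5, 7, 11, 13, 17, 19, 23, 29, 31, 37, 41, 43]. For each prime, (1 − 1/p^6)^(-1) = p^6 / (p^6 − 1). The product is (1 − 1/2^6)^(-1), (1 − 1/3^6)^(-1), (1 − 1/5^6)^(-1), (1 − 1/7^6)^(-1), (1 − 1/11^6)^(-1), (1 − 1/13^6)^(-1), (1 − 1/17^6)^(-1), (1 − 1/19^6)^(-1), (1 − 1/23^6)^(-1), (1 − 1/29^6)^(-1), (1 − 1/31^6)^(-1), (1 − 1/37^6)^(-1), (1 − 1/41^6)^(-1), (1 − 1/43^6)^(-1) = ∏ p^6 / (p^6 − 1) = 58415599349237689613444204788995855063746535337692192433390985/57419764821752678419559868369284941010851064169028064391462912.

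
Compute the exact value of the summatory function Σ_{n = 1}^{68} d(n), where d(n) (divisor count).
Σ_{n ≤ 68} d(n) = 300

Compute d(n) for each 1 ≤ n ≤ 68: d(1) = 1, d(2) = 2, d(3) = 2, d(4) = 3, d(5) = 2, d(6) = 4, d(7) = 2, d(8) = 4, d(9) = 3, d(10) = 4, d(11) = 2, d(12) = 6, d(13) = 2, d(14) = 4, d(15) = 4, d(16) = 5, d(17) = 2, d(18) = 6, d(19) = 2, d(20) = 6, d(21) = 4, d(22) = 4, d(23) = 2, d(24) = 8, d(25) = 3, d(26) = 4, d(27) = 4, d(28) = 6, d(29) = 2, d(30) = 8, d(31) = 2, d(32) = 6, d(33) = 4, d(34) = 4, d(35) = 4, d(36) = 9, d(37) = 2, d(38) = 4, d(39) = 4, d(40) = 8, d(41) = 2, d(42) = 8, d(43) = 2, d(44) = 6, d(45) = 6, d(46) = 4, d(47) = 2, d(48) = 10, d(49) = 3, d(50) = 6, d(51) = 4, d(52) = 6, d(53) = 2, d(54) = 8, d(55) = 4, d(56) = 8, d(57) = 4, d(58) = 4, d(59) = 2, d(60) = 12, d(61) = 2, d(62) = 4, d(63) = 6, d(64) = 7, d(65) = 4, d(66) = 8, d(67) = 2, d(68) = 6. Summing all 68 values: 300. (Dirichlet's divisor formula: Σ_{n ≤ x} d(n) = x ln(x) + (2γ − 1) x + O(√x). For x = 68, the asymptotic estimate is ≈ 297.43.)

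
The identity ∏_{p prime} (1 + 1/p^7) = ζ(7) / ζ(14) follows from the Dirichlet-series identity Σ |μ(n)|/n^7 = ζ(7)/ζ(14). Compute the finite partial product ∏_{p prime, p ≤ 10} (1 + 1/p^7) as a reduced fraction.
∏ = 31528037707363/31268898281250

The primes p ≤ 10 are [2, 3, 5, 7]. For each, (1 + 1/p^7) = (p^7 + 1)/p^7. Multiplying these fractions over p ∈ [2, 3, 5, 7] gives 31528037707363/31268898281250. (In the limit P → ∞ this tends to ζ(7)/ζ(14).)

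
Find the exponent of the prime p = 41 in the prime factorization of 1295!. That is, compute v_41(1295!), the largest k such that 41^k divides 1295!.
v_41(1295!) = 31

Legendre's formula: v_p(n!) = Σ_{k ≥ 1} ⌊n / p^k⌋. For p = 41, n = 1295, the terms are:
  ⌊1295/41^1⌋ = ⌊1295/41⌋ = 31
(the next term ⌊1295/41^2⌋ = 0, terminating the sum). Summing: v_41(1295!) = 31 = 31.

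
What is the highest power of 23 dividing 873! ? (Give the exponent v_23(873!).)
v_23(873!) = 38

Legendre's formula: v_p(n!) = Σ_{k ≥ 1} ⌊n / p^k⌋. For p = 23, n = 873, the terms are:
  ⌊873/23^1⌋ = ⌊873/23⌋ = 37
  ⌊873/23^2⌋ = ⌊873/529⌋ = 1
(the next term ⌊873/23^3⌋ = 0, terminating the sum). Summing: v_23(873!) = 37 + 1 = 38.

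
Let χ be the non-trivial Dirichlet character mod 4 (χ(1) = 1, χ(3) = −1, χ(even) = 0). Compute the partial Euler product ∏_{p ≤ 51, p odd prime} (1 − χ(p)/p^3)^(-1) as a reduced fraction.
∏ = 5542372783760447569145696690995330585/5720007308274565543266215981884637184

The odd primes p ≤ 51 are [3, 5, 7, 11, 13, 17, 19, 23, 29, 31, 37, 41, 43, 47]. For each, χ(p) = 1 if p ≡ 1 mod 4, χ(p) = −1 if p ≡ 3 mod 4. Taking (1 − χ(p)/p^3)^(-1) = p^3/(p^3 − χ(p)): (1 − (-1)/3^3)^(-1) · (1 − (1)/5^3)^(-1) · (1 − (-1)/7^3)^(-1) · (1 − (-1)/11^3)^(-1) · (1 − (1)/13^3)^(-1) · (1 − (1)/17^3)^(-1) · (1 − (-1)/19^3)^(-1) · (1 − (-1)/23^3)^(-1) · (1 − (1)/29^3)^(-1) · (1 − (-1)/31^3)^(-1) · (1 − (1)/37^3)^(-1) · (1 − (1)/41^3)^(-1) · (1 − (-1)/43^3)^(-1) · (1 − (-1)/47^3)^(-1) = 5542372783760447569145696690995330585/5720007308274565543266215981884637184.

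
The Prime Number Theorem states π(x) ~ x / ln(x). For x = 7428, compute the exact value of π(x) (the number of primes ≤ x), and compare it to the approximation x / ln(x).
π(7428) = 941;  x/ln(x) ≈ 833.39;  relative error ≈ 11.44%.

Directly count primes up to 7428: π(7428) = 941. The PNT approximation gives 7428/ln(7428) ≈ 7428/8.91301 ≈ 833.39. Relative error (π(x) − x/ln(x)) / π(x) ≈ 11.44%; the approximation is known to undercount slightly (Li(x) is a better estimate).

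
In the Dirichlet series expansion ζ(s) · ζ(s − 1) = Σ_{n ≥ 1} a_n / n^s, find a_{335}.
σ(335) = 408

In the product (Σ m^0/m^s)(Σ k / k^s) = Σ (Σ_{d | n} d) / n^s, the coefficient of 1/n^s is σ(n) = Σ_{d | n} d. For n = 335, divisors are [1, 5, 67, 335]; summing: σ(335) = 408.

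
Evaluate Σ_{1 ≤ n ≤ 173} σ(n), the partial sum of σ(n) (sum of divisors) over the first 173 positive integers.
Σ_{n ≤ 173} σ(n) = 24604

Compute σ(n) for each 1 ≤ n ≤ 173: σ(1) = 1, σ(2) = 3, σ(3) = 4, σ(4) = 7, σ(5) = 6, σ(6) = 12, σ(7) = 8, σ(8) = 15, σ(9) = 13, σ(10) = 18, σ(11) = 12, σ(12) = 28, σ(13) = 14, σ(14) = 24, σ(15) = 24, σ(16) = 31, σ(17) = 18, σ(18) = 39, σ(19) = 20, σ(20) = 42, σ(21) = 32, σ(22) = 36, σ(23) = 24, σ(24) = 60, σ(25) = 31, σ(26) = 42, σ(27) = 40, σ(28) = 56, σ(29) = 30, σ(30) = 72, σ(31) = 32, σ(32) = 63, σ(33) = 48, σ(34) = 54, σ(35) = 48, σ(36) = 91, σ(37) = 38, σ(38) = 60, σ(39) = 56, σ(40) = 90, σ(41) = 42, σ(42) = 96, σ(43) = 44, σ(44) = 84, σ(45) = 78, σ(46) = 72, σ(47) = 48, σ(48) = 124, σ(49) = 57, σ(50) = 93, σ(51) = 72, σ(52) = 98, σ(53) = 54, σ(54) = 120, σ(55) = 72, σ(56) = 120, σ(57) = 80, σ(58) = 90, σ(59) = 60, σ(60) = 168, σ(61) = 62, σ(62) = 96, σ(63) = 104, σ(64) = 127, σ(65) = 84, σ(66) = 144, σ(67) = 68, σ(68) = 126, σ(69) = 96, σ(70) = 144, σ(71) = 72, σ(72) = 195, σ(73) = 74, σ(74) = 114, σ(75) = 124, σ(76) = 140, σ(77) = 96, σ(78) = 168, σ(79) = 80, σ(80) = 186, σ(81) = 121, σ(82) = 126, σ(83) = 84, σ(84) = 224, σ(85) = 108, σ(86) = 132, σ(87) = 120, σ(88) = 180, σ(89) = 90, σ(90) = 234, σ(91) = 112, σ(92) = 168, σ(93) = 128, σ(94) = 144, σ(95) = 120, σ(96) = 252, σ(97) = 98, σ(98) = 171, σ(99) = 156, σ(100) = 217, σ(101) = 102, σ(102) = 216, σ(103) = 104, σ(104) = 210, σ(105) = 192, σ(106) = 162, σ(107) = 108, σ(108) = 280, σ(109) = 110, σ(110) = 216, σ(111) = 152, σ(112) = 248, σ(113) = 114, σ(114) = 240, σ(115) = 144, σ(116) = 210, σ(117) = 182, σ(118) = 180, σ(119) = 144, σ(120) = 360, σ(121) = 133, σ(122) = 186, σ(123) = 168, σ(124) = 224, σ(125) = 156, σ(126) = 312, σ(127) = 128, σ(128) = 255, σ(129) = 176, σ(130) = 252, σ(131) = 132, σ(132) = 336, σ(133) = 160, σ(134) = 204, σ(135) = 240, σ(136) = 270, σ(137) = 138, σ(138) = 288, σ(139) = 140, σ(140) = 336, σ(141) = 192, σ(142) = 216, σ(143) = 168, σ(144) = 403, σ(145) = 180, σ(146) = 222, σ(147) = 228, σ(148) = 266, σ(149) = 150, σ(150) = 372, σ(151) = 152, σ(152) = 300, σ(153) = 234, σ(154) = 288, σ(155) = 192, σ(156) = 392, σ(157) = 158, σ(158) = 240, σ(159) = 216, σ(160) = 378, σ(161) = 192, σ(162) = 363, σ(163) = 164, σ(164) = 294, σ(165) = 288, σ(166) = 252, σ(167) = 168, σ(168) = 480, σ(169) = 183, σ(170) = 324, σ(171) = 260, σ(172) = 308, σ(173) = 174. Summing all 173 values: 24604. (Average order: Σ_{n ≤ x} σ(n) ~ (π²/12) x². For x = 173, (π²/12)·173² ≈ 24615.62.)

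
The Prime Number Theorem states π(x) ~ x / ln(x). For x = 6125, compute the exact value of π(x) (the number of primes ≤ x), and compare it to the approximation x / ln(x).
π(6125) = 798;  x/ln(x) ≈ 702.40;  relative error ≈ 11.98%.

Directly count primes up to 6125: π(6125) = 798. The PNT approximation gives 6125/ln(6125) ≈ 6125/8.72013 ≈ 702.40. Relative error (π(x) − x/ln(x)) / π(x) ≈ 11.98%; the approximation is known to undercount slightly (Li(x) is a better estimate).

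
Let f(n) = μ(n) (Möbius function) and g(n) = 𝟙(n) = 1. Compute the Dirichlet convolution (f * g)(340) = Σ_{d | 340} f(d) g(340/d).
(μ * 𝟙)(340) = 0

Divisors of 340: [1, 2, 4, 5, 10, 17, 20, 34, 68, 85, 170, 340]. For each d | 340:
  d = 1: μ(1) · 𝟙(340/1) = 1 · 1 = 1
  d = 2: μ(2) · 𝟙(340/2) = -1 · 1 = -1
  d = 4: μ(4) · 𝟙(340/4) = 0 · 1 = 0
  d = 5: μ(5) · 𝟙(340/5) = -1 · 1 = -1
  d = 10: μ(10) · 𝟙(340/10) = 1 · 1 = 1
  d = 17: μ(17) · 𝟙(340/17) = -1 · 1 = -1
  d = 20: μ(20) · 𝟙(340/20) = 0 · 1 = 0
  d = 34: μ(34) · 𝟙(340/34) = 1 · 1 = 1
  d = 68: μ(68) · 𝟙(340/68) = 0 · 1 = 0
  d = 85: μ(85) · 𝟙(340/85) = 1 · 1 = 1
  d = 170: μ(170) · 𝟙(340/170) = -1 · 1 = -1
  d = 340: μ(340) · 𝟙(340/340) = 0 · 1 = 0
Summing: (μ * 𝟙)(340) = 1 + -1 + 0 + -1 + 1 + -1 + 0 + 1 + 0 + 1 + -1 + 0 = 0.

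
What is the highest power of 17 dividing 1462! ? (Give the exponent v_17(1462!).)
v_17(1462!) = 91

Legendre's formula: v_p(n!) = Σ_{k ≥ 1} ⌊n / p^k⌋. For p = 17, n = 1462, the terms are:
  ⌊1462/17^1⌋ = ⌊1462/17⌋ = 86
  ⌊1462/17^2⌋ = ⌊1462/289⌋ = 5
(the next term ⌊1462/17^3⌋ = 0, terminating the sum). Summing: v_17(1462!) = 86 + 5 = 91.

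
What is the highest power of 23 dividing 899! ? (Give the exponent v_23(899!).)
v_23(899!) = 40

Legendre's formula: v_p(n!) = Σ_{k ≥ 1} ⌊n / p^k⌋. For p = 23, n = 899, the terms are:
  ⌊899/23^1⌋ = ⌊899/23⌋ = 39
  ⌊899/23^2⌋ = ⌊899/529⌋ = 1
(the next term ⌊899/23^3⌋ = 0, terminating the sum). Summing: v_23(899!) = 39 + 1 = 40.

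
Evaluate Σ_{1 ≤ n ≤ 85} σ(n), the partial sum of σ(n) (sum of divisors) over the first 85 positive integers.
Σ_{n ≤ 85} σ(n) = 5977

Compute σ(n) for each 1 ≤ n ≤ 85: σ(1) = 1, σ(2) = 3, σ(3) = 4, σ(4) = 7, σ(5) = 6, σ(6) = 12, σ(7) = 8, σ(8) = 15, σ(9) = 13, σ(10) = 18, σ(11) = 12, σ(12) = 28, σ(13) = 14, σ(14) = 24, σ(15) = 24, σ(16) = 31, σ(17) = 18, σ(18) = 39, σ(19) = 20, σ(20) = 42, σ(21) = 32, σ(22) = 36, σ(23) = 24, σ(24) = 60, σ(25) = 31, σ(26) = 42, σ(27) = 40, σ(28) = 56, σ(29) = 30, σ(30) = 72, σ(31) = 32, σ(32) = 63, σ(33) = 48, σ(34) = 54, σ(35) = 48, σ(36) = 91, σ(37) = 38, σ(38) = 60, σ(39) = 56, σ(40) = 90, σ(41) = 42, σ(42) = 96, σ(43) = 44, σ(44) = 84, σ(45) = 78, σ(46) = 72, σ(47) = 48, σ(48) = 124, σ(49) = 57, σ(50) = 93, σ(51) = 72, σ(52) = 98, σ(53) = 54, σ(54) = 120, σ(55) = 72, σ(56) = 120, σ(57) = 80, σ(58) = 90, σ(59) = 60, σ(60) = 168, σ(61) = 62, σ(62) = 96, σ(63) = 104, σ(64) = 127, σ(65) = 84, σ(66) = 144, σ(67) = 68, σ(68) = 126, σ(69) = 96, σ(70) = 144, σ(71) = 72, σ(72) = 195, σ(73) = 74, σ(74) = 114, σ(75) = 124, σ(76) = 140, σ(77) = 96, σ(78) = 168, σ(79) = 80, σ(80) = 186, σ(81) = 121, σ(82) = 126, σ(83) = 84, σ(84) = 224, σ(85) = 108. Summing all 85 values: 5977. (Average order: Σ_{n ≤ x} σ(n) ~ (π²/12) x². For x = 85, (π²/12)·85² ≈ 5942.32.)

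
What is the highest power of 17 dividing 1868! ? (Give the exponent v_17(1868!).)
v_17(1868!) = 115

Legendre's formula: v_p(n!) = Σ_{k ≥ 1} ⌊n / p^k⌋. For p = 17, n = 1868, the terms are:
  ⌊1868/17^1⌋ = ⌊1868/17⌋ = 109
  ⌊1868/17^2⌋ = ⌊1868/289⌋ = 6
(the next term ⌊1868/17^3⌋ = 0, terminating the sum). Summing: v_17(1868!) = 109 + 6 = 115.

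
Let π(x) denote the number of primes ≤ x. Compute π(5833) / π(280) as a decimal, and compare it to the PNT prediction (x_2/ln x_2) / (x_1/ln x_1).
π(5833)/π(280) = 765/59 ≈ 12.9661;  PNT prediction ≈ 13.5372.

π(280) = 59 and π(5833) = 765, so π(5833)/π(280) ≈ 12.9661. The PNT-predicted ratio is (5833/ln(5833)) / (280/ln(280)) ≈ 13.5372. The two agree to within a few percent, as expected.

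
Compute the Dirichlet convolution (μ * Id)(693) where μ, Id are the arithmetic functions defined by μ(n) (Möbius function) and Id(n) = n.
(μ * Id)(693) = 360

Divisors of 693: [1, 3, 7, 9, 11, 21, 33, 63, 77, 99, 231, 693]. For each d | 693:
  d = 1: μ(1) · Id(693/1) = 1 · 693 = 693
  d = 3: μ(3) · Id(693/3) = -1 · 231 = -231
  d = 7: μ(7) · Id(693/7) = -1 · 99 = -99
  d = 9: μ(9) · Id(693/9) = 0 · 77 = 0
  d = 11: μ(11) · Id(693/11) = -1 · 63 = -63
  d = 21: μ(21) · Id(693/21) = 1 · 33 = 33
  d = 33: μ(33) · Id(693/33) = 1 · 21 = 21
  d = 63: μ(63) · Id(693/63) = 0 · 11 = 0
  d = 77: μ(77) · Id(693/77) = 1 · 9 = 9
  d = 99: μ(99) · Id(693/99) = 0 · 7 = 0
  d = 231: μ(231) · Id(693/231) = -1 · 3 = -3
  d = 693: μ(693) · Id(693/693) = 0 · 1 = 0
Summing: (μ * Id)(693) = 693 + -231 + -99 + 0 + -63 + 33 + 21 + 0 + 9 + 0 + -3 + 0 = 360.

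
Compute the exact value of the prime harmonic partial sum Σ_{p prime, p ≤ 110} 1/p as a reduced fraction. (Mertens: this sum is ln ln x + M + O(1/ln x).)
Σ 1/p = 514977313070181206962860776592994315598662571/279734996817854936178276161872067809674997230

π(110) = 29, so the primes ≤ 110 are [2, 3, 5, 7, 11, 13, 17, 19, 23, 29, 31, 37, 41, 43, 47, 53, 59, 61, 67, 71, 73, 79, 83, 89, 97, 101, 103, 107, 109]. Summing 1/p over these primes: 514977313070181206962860776592994315598662571/279734996817854936178276161872067809674997230 ≈ 1.8409. Mertens estimate ln ln(110) + 0.2615 ≈ 1.8092.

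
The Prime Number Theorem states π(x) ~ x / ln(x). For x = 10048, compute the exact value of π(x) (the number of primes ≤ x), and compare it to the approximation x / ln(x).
π(10048) = 1233;  x/ln(x) ≈ 1090.38;  relative error ≈ 11.57%.

Directly count primes up to 10048: π(10048) = 1233. The PNT approximation gives 10048/ln(10048) ≈ 10048/9.21513 ≈ 1090.38. Relative error (π(x) − x/ln(x)) / π(x) ≈ 11.57%; the approximation is known to undercount slightly (Li(x) is a better estimate).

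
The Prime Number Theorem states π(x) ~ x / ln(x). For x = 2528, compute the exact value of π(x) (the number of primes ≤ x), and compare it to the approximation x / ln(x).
π(2528) = 369;  x/ln(x) ≈ 322.65;  relative error ≈ 12.56%.

Directly count primes up to 2528: π(2528) = 369. The PNT approximation gives 2528/ln(2528) ≈ 2528/7.83518 ≈ 322.65. Relative error (π(x) − x/ln(x)) / π(x) ≈ 12.56%; the approximation is known to undercount slightly (Li(x) is a better estimate).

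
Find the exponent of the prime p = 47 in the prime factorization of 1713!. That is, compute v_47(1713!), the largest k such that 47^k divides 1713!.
v_47(1713!) = 36

Legendre's formula: v_p(n!) = Σ_{k ≥ 1} ⌊n / p^k⌋. For p = 47, n = 1713, the terms are:
  ⌊1713/47^1⌋ = ⌊1713/47⌋ = 36
(the next term ⌊1713/47^2⌋ = 0, terminating the sum). Summing: v_47(1713!) = 36 = 36.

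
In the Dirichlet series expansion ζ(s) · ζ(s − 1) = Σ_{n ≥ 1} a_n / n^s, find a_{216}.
σ(216) = 600

In the product (Σ m^0/m^s)(Σ k / k^s) = Σ (Σ_{d | n} d) / n^s, the coefficient of 1/n^s is σ(n) = Σ_{d | n} d. For n = 216, divisors are [1, 2, 3, 4, 6, 8, 9, 12, 18, 24, 27, 36, 54, 72, 108, 216]; summing: σ(216) = 600.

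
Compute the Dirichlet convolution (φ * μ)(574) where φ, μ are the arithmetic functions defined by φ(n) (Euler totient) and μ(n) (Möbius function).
(φ * μ)(574) = 0

Divisors of 574: [1, 2, 7, 14, 41, 82, 287, 574]. For each d | 574:
  d = 1: φ(1) · μ(574/1) = 1 · -1 = -1
  d = 2: φ(2) · μ(574/2) = 1 · 1 = 1
  d = 7: φ(7) · μ(574/7) = 6 · 1 = 6
  d = 14: φ(14) · μ(574/14) = 6 · -1 = -6
  d = 41: φ(41) · μ(574/41) = 40 · 1 = 40
  d = 82: φ(82) · μ(574/82) = 40 · -1 = -40
  d = 287: φ(287) · μ(574/287) = 240 · -1 = -240
  d = 574: φ(574) · μ(574/574) = 240 · 1 = 240
Summing: (φ * μ)(574) = -1 + 1 + 6 + -6 + 40 + -40 + -240 + 240 = 0.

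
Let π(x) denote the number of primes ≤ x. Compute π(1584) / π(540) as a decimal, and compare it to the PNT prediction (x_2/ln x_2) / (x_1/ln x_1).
π(1584)/π(540) = 250/99 ≈ 2.5253;  PNT prediction ≈ 2.5049.

π(540) = 99 and π(1584) = 250, so π(1584)/π(540) ≈ 2.5253. The PNT-predicted ratio is (1584/ln(1584)) / (540/ln(540)) ≈ 2.5049. The two agree to within a few percent, as expected.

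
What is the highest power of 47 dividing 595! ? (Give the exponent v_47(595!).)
v_47(595!) = 12

Legendre's formula: v_p(n!) = Σ_{k ≥ 1} ⌊n / p^k⌋. For p = 47, n = 595, the terms are:
  ⌊595/47^1⌋ = ⌊595/47⌋ = 12
(the next term ⌊595/47^2⌋ = 0, terminating the sum). Summing: v_47(595!) = 12 = 12.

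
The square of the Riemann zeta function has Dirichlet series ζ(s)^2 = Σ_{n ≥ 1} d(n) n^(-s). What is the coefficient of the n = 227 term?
d(227) = 2

ζ(s)^2 = (Σ 1/m^s)(Σ 1/k^s). The coefficient of 1/n^s in the product is the number of ordered pairs (m, k) with mk = n, which equals d(n). For n = 227, divisors are [1, 227], so d(227) = 2.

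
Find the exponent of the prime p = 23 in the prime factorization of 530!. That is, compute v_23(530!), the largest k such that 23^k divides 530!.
v_23(530!) = 24

Legendre's formula: v_p(n!) = Σ_{k ≥ 1} ⌊n / p^k⌋. For p = 23, n = 530, the terms are:
  ⌊530/23^1⌋ = ⌊530/23⌋ = 23
  ⌊530/23^2⌋ = ⌊530/529⌋ = 1
(the next term ⌊530/23^3⌋ = 0, terminating the sum). Summing: v_23(530!) = 23 + 1 = 24.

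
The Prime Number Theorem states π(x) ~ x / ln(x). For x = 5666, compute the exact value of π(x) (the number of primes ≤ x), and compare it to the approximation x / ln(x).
π(5666) = 746;  x/ln(x) ≈ 655.62;  relative error ≈ 12.12%.

Directly count primes up to 5666: π(5666) = 746. The PNT approximation gives 5666/ln(5666) ≈ 5666/8.64224 ≈ 655.62. Relative error (π(x) − x/ln(x)) / π(x) ≈ 12.12%; the approximation is known to undercount slightly (Li(x) is a better estimate).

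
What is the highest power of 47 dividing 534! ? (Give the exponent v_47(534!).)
v_47(534!) = 11

Legendre's formula: v_p(n!) = Σ_{k ≥ 1} ⌊n / p^k⌋. For p = 47, n = 534, the terms are:
  ⌊534/47^1⌋ = ⌊534/47⌋ = 11
(the next term ⌊534/47^2⌋ = 0, terminating the sum). Summing: v_47(534!) = 11 = 11.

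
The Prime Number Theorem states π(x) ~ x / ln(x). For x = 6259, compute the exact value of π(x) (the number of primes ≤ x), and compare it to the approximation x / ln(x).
π(6259) = 813;  x/ln(x) ≈ 715.99;  relative error ≈ 11.93%.

Directly count primes up to 6259: π(6259) = 813. The PNT approximation gives 6259/ln(6259) ≈ 6259/8.74178 ≈ 715.99. Relative error (π(x) − x/ln(x)) / π(x) ≈ 11.93%; the approximation is known to undercount slightly (Li(x) is a better estimate).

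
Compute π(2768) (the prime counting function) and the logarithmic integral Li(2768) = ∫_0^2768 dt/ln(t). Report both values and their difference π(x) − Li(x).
π(2768) = 403;  Li(2768) ≈ 413.64;  π(x) − Li(x) ≈ -10.64.

Direct count of primes ≤ 2768 gives π(2768) = 403. Numerical evaluation of the logarithmic integral gives Li(2768) ≈ 413.64. The difference π(x) − Li(x) ≈ -10.64 is typically negative for small/moderate x (Li(x) overestimates), though Littlewood's theorem shows this sign changes infinitely often.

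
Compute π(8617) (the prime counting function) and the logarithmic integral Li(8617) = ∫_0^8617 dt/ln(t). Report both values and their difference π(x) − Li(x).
π(8617) = 1072;  Li(8617) ≈ 1094.78;  π(x) − Li(x) ≈ -22.78.

Direct count of primes ≤ 8617 gives π(8617) = 1072. Numerical evaluation of the logarithmic integral gives Li(8617) ≈ 1094.78. The difference π(x) − Li(x) ≈ -22.78 is typically negative for small/moderate x (Li(x) overestimates), though Littlewood's theorem shows this sign changes infinitely often.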